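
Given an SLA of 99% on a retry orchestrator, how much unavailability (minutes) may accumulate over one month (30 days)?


Formula: allowed downtime = period * (100 - SLA) / 100
Period (month (30 days)) = 43200 minutes
Unavailability fraction = (100 - 99.0) / 100
Allowed downtime = 43200 * (100 - 99.0) / 100
Allowed downtime = 432.0 minutes

432.0 minutes


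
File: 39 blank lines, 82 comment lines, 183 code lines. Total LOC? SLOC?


Total LOC = blank + comment + code
Total LOC = 39 + 82 + 183 = 304
SLOC (source only) = code = 183

Total LOC: 304, SLOC: 183


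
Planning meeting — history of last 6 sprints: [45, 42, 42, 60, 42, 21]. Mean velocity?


Formula: Avg velocity = Total points / Number of sprints
Points: [45, 42, 42, 60, 42, 21]
Sum = 45 + 42 + 42 + 60 + 42 + 21 = 252
Avg velocity = 252 / 6 = 42.0 points/sprint

42.0 points/sprint


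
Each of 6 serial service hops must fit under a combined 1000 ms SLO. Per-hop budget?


Formula: per_stage = total_budget / stages
per_stage = 1000 / 6
per_stage = 166.67 ms

166.67 ms


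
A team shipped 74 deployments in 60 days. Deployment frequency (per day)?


Formula: deployments per day = releases / days
= 74 / 60
= 1.233 deploys/day
(equivalently, 8.63 deploys/week)

1.233 deploys/day


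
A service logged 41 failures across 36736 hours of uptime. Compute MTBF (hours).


Formula: MTBF = Total operating time / Number of failures
MTBF = 36736 / 41
MTBF = 896.0 hours

896.0 hours


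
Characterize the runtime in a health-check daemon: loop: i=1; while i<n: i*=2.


Reasoning: i doubles each step so iterations are log2(n)
Complexity: O(log n)

O(log n)


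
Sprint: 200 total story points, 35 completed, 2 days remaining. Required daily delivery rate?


Formula: Required rate = Remaining points / Days left
Remaining = 200 - 35 = 165 points
Required rate = 165 / 2 = 82.5 points/day

82.5 points/day


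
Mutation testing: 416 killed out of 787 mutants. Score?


Mutation score = killed / total * 100
Mutation score = 416 / 787 * 100
Mutation score = 52.86%

52.86%


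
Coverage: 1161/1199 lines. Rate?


Coverage = covered / total * 100
Coverage = 1161 / 1199 * 100
Coverage = 96.83%

96.83%


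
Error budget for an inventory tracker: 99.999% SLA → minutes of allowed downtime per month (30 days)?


Formula: allowed downtime = period * (100 - SLA) / 100
Period (month (30 days)) = 43200 minutes
Unavailability fraction = (100 - 99.999) / 100
Allowed downtime = 43200 * (100 - 99.999) / 100
Allowed downtime = 0.432 minutes

0.432 minutes


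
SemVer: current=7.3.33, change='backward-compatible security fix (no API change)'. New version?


Current: 7.3.33
Change category: 'backward-compatible security fix (no API change)' → patch bump
SemVer rule: patch bump → increment PATCH (MAJOR and MINOR unchanged)
New: 7.3.34

7.3.34


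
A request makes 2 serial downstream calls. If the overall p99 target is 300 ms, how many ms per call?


Formula: per_stage = total_budget / stages
per_stage = 300 / 2
per_stage = 150.0 ms

150.0 ms


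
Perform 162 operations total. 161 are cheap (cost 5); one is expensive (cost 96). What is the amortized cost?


Formula: Amortized cost = Total cost / Operations
Total cost = (161 * 5) + (1 * 96)
Total cost = 805 + 96 = 901
Amortized = 901 / 162 = 5.5617

5.5617


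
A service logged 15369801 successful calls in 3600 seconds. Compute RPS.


Formula: throughput = requests / seconds
throughput = 15369801 / 3600
throughput = 4269.39 requests/second

4269.39 requests/second


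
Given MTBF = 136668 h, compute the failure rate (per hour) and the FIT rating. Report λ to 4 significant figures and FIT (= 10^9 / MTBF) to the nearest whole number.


Formula: λ = 1 / MTBF; FIT = λ × 1e9 = 1e9 / MTBF
λ = 1 / 136668 ≈ 7.317e-06 failures/hour
FIT = 1e9 / 136668 ≈ 7317 failures per 1e9 hours (nearest whole number)

λ = 7.317e-06 /h, FIT = 7317


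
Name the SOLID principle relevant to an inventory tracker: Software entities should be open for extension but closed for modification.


This describes the Open/Closed Principle (OCP)

Open/Closed Principle (OCP)


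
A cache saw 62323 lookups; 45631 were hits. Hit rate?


Formula: hit rate = hits / (hits + misses) * 100
hit rate = 45631 / (45631 + 16692) * 100
hit rate = 45631 / 62323 * 100
hit rate = 73.22%

73.22%


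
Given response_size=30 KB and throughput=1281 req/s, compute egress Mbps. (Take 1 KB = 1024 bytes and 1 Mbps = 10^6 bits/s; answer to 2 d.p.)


Formula: Mbps = payload_bytes * RPS * 8 / 1e6
Payload per request = 30 KB = 30 * 1024 = 30720 bytes
Total bytes/sec = 30720 * 1281 = 39352320
Total bits/sec = 39352320 * 8 = 314818560
Mbps = 314818560 / 1e6 = 314.82

314.82 Mbps


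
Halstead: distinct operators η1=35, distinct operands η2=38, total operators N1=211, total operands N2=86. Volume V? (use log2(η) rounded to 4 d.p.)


Formula: V = N * log2(η), where N = N1 + N2 and η = η1 + η2
η = 35 + 38 = 73
N = 211 + 86 = 297
log2(73) ≈ 6.1898
V = 297 * 6.1898 = 1838.37

1838.37


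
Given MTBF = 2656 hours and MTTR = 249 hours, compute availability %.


Availability = MTBF / (MTBF + MTTR)
Availability = 2656 / (2656 + 249)
Availability = 2656 / 2905
Availability = 91.4286%

91.4286%


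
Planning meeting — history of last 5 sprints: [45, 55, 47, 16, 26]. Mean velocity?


Formula: Avg velocity = Total points / Number of sprints
Points: [45, 55, 47, 16, 26]
Sum = 45 + 55 + 47 + 16 + 26 = 189
Avg velocity = 189 / 5 = 37.8 points/sprint

37.8 points/sprint


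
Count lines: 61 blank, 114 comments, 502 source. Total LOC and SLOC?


Total LOC = blank + comment + code
Total LOC = 61 + 114 + 502 = 677
SLOC (source only) = code = 502

Total LOC: 677, SLOC: 502


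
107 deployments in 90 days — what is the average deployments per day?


Formula: deployments per day = releases / days
= 107 / 90
= 1.189 deploys/day
(equivalently, 8.32 deploys/week)

1.189 deploys/day


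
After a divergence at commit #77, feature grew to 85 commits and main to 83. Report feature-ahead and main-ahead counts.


Common ancestor: commit #77
feature commits after divergence: 85 - 77 = 8
main commits after divergence: 83 - 77 = 6
feature is 8 commits ahead of main
main is 6 commits ahead of feature

feature ahead: 8, main ahead: 6


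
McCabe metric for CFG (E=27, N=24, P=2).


Formula: V(G) = E - N + 2P
V(G) = 27 - 24 + 2*2
V(G) = 3 + 4
V(G) = 7

7


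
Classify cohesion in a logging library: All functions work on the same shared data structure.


Reasoning: Functions share data
Type: Communicational cohesion

Communicational cohesion


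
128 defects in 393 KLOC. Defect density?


Defect density = defects / KLOC
Defect density = 128 / 393
Defect density = 0.326 defects/KLOC

0.326 defects/KLOC


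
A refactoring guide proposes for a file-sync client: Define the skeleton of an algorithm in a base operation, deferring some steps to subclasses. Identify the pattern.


This matches the Template Method pattern

Template Method


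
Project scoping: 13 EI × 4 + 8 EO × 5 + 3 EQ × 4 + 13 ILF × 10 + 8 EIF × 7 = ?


UFP = EI*4 + EO*5 + EQ*4 + ILF*10 + EIF*7
UFP = 13*4 + 8*5 + 3*4 + 13*10 + 8*7
UFP = 52 + 40 + 12 + 130 + 56
UFP = 290

290


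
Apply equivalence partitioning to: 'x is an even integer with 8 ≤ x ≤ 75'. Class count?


Constraint: even integers in [8, 75]
Class 1: x < 8 — out-of-range invalid
Class 2: x in [8,75] but odd — wrong type invalid
Class 3: x in [8,75] and even — valid
Class 4: x > 75 — out-of-range invalid
Total equivalence classes: 4

4 equivalence classes


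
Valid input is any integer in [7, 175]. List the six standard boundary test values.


Range: [7, 175]
Boundaries: just below min, min, min+1, max-1, max, just above max
Values: [6, 7, 8, 174, 175, 176]

[6, 7, 8, 174, 175, 176]


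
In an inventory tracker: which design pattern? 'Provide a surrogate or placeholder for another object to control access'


This matches the Proxy pattern

Proxy


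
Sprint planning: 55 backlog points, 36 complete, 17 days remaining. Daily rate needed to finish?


Formula: Required rate = Remaining points / Days left
Remaining = 55 - 36 = 19 points
Required rate = 19 / 17 = 1.12 points/day

1.12 points/day


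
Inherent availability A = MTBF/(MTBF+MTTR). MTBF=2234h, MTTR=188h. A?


Availability = MTBF / (MTBF + MTTR)
Availability = 2234 / (2234 + 188)
Availability = 2234 / 2422
Availability = 92.2378%

92.2378%


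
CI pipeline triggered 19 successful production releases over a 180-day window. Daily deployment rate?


Formula: deployments per day = releases / days
= 19 / 180
= 0.106 deploys/day
(equivalently, 0.74 deploys/week)

0.106 deploys/day


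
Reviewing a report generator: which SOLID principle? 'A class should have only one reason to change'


This describes the Single Responsibility Principle (SRP)

Single Responsibility Principle (SRP)


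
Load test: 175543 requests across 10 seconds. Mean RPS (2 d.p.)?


Formula: throughput = requests / seconds
throughput = 175543 / 10
throughput = 17554.3 requests/second

17554.3 requests/second


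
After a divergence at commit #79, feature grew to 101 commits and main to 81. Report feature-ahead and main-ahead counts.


Common ancestor: commit #79
feature commits after divergence: 101 - 79 = 22
main commits after divergence: 81 - 79 = 2
feature is 22 commits ahead of main
main is 2 commits ahead of feature

feature ahead: 22, main ahead: 2


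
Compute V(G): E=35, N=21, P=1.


Formula: V(G) = E - N + 2P
V(G) = 35 - 21 + 2*1
V(G) = 14 + 2
V(G) = 16

16


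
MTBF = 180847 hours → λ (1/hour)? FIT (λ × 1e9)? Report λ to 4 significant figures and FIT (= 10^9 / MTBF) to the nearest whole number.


Formula: λ = 1 / MTBF; FIT = λ × 1e9 = 1e9 / MTBF
λ = 1 / 180847 ≈ 5.530e-06 failures/hour
FIT = 1e9 / 180847 ≈ 5530 failures per 1e9 hours (nearest whole number)

λ = 5.530e-06 /h, FIT = 5530


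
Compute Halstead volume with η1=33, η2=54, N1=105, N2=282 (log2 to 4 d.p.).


Formula: V = N * log2(η), where N = N1 + N2 and η = η1 + η2
η = 33 + 54 = 87
N = 105 + 282 = 387
log2(87) ≈ 6.4429
V = 387 * 6.4429 = 2493.40

2493.40


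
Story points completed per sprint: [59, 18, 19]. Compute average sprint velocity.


Formula: Avg velocity = Total points / Number of sprints
Points: [59, 18, 19]
Sum = 59 + 18 + 19 = 96
Avg velocity = 96 / 3 = 32.0 points/sprint

32.0 points/sprint


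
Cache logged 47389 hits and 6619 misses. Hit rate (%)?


Formula: hit rate = hits / (hits + misses) * 100
hit rate = 47389 / (47389 + 6619) * 100
hit rate = 47389 / 54008 * 100
hit rate = 87.74%

87.74%


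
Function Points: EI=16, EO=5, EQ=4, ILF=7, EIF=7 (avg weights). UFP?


UFP = EI*4 + EO*5 + EQ*4 + ILF*10 + EIF*7
UFP = 16*4 + 5*5 + 4*4 + 7*10 + 7*7
UFP = 64 + 25 + 16 + 70 + 49
UFP = 224

224


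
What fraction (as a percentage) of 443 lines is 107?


Coverage = covered / total * 100
Coverage = 107 / 443 * 100
Coverage = 24.15%

24.15%


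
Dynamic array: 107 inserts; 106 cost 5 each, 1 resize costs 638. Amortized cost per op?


Formula: Amortized cost = Total cost / Operations
Total cost = (106 * 5) + (1 * 638)
Total cost = 530 + 638 = 1168
Amortized = 1168 / 107 = 10.9159

10.9159


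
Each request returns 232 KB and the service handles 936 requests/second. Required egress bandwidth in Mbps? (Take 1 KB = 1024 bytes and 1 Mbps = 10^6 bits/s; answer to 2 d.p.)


Formula: Mbps = payload_bytes * RPS * 8 / 1e6
Payload per request = 232 KB = 232 * 1024 = 237568 bytes
Total bytes/sec = 237568 * 936 = 222363648
Total bits/sec = 222363648 * 8 = 1778909184
Mbps = 1778909184 / 1e6 = 1778.91

1778.91 Mbps


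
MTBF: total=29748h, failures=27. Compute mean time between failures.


Formula: MTBF = Total operating time / Number of failures
MTBF = 29748 / 27
MTBF = 1101.78 hours

1101.78 hours


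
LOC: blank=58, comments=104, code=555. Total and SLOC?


Total LOC = blank + comment + code
Total LOC = 58 + 104 + 555 = 717
SLOC (source only) = code = 555

Total LOC: 717, SLOC: 555


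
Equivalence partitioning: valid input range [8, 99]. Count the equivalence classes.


Valid range: [8, 99]
Class 1: x < 8 — invalid
Class 2: 8 ≤ x ≤ 99 — valid
Class 3: x > 99 — invalid
Total equivalence classes: 3

3 equivalence classes


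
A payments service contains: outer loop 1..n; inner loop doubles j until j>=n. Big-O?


Reasoning: linear outer times logarithmic inner
Complexity: O(n log n)

O(n log n)


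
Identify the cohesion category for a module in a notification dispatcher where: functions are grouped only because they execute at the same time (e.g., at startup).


Reasoning: Related by timing only
Type: Temporal cohesion

Temporal cohesion


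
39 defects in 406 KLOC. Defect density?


Defect density = defects / KLOC
Defect density = 39 / 406
Defect density = 0.096 defects/KLOC

0.096 defects/KLOC


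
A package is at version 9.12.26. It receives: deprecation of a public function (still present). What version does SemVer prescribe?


Current: 9.12.26
Change category: 'deprecation of a public function (still present)' → minor bump
SemVer rule: minor bump → increment MINOR, reset PATCH to 0 (MAJOR unchanged)
New: 9.13.0

9.13.0


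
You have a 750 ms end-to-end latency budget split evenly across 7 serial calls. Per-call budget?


Formula: per_stage = total_budget / stages
per_stage = 750 / 7
per_stage = 107.14 ms

107.14 ms


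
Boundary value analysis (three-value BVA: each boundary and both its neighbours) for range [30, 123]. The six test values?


Range: [30, 123]
Boundaries: just below min, min, min+1, max-1, max, just above max
Values: [29, 30, 31, 122, 123, 124]

[29, 30, 31, 122, 123, 124]


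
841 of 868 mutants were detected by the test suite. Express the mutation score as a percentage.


Mutation score = killed / total * 100
Mutation score = 841 / 868 * 100
Mutation score = 96.89%

96.89%


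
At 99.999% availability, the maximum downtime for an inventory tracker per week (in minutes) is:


Formula: allowed downtime = period * (100 - SLA) / 100
Period (week) = 10080 minutes
Unavailability fraction = (100 - 99.999) / 100
Allowed downtime = 10080 * (100 - 99.999) / 100
Allowed downtime = 0.1008 minutes

0.1008 minutes


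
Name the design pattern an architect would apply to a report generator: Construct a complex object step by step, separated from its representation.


This matches the Builder pattern

Builder


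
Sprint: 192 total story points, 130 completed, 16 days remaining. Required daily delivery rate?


Formula: Required rate = Remaining points / Days left
Remaining = 192 - 130 = 62 points
Required rate = 62 / 16 = 3.88 points/day

3.88 points/day


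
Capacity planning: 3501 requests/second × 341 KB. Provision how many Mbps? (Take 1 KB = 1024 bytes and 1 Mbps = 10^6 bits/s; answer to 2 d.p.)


Formula: Mbps = payload_bytes * RPS * 8 / 1e6
Payload per request = 341 KB = 341 * 1024 = 349184 bytes
Total bytes/sec = 349184 * 3501 = 1222493184
Total bits/sec = 1222493184 * 8 = 9779945472
Mbps = 9779945472 / 1e6 = 9779.95

9779.95 Mbps


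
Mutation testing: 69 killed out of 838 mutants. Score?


Mutation score = killed / total * 100
Mutation score = 69 / 838 * 100
Mutation score = 8.23%

8.23%


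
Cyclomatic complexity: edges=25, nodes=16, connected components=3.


Formula: V(G) = E - N + 2P
V(G) = 25 - 16 + 2*3
V(G) = 9 + 6
V(G) = 15

15


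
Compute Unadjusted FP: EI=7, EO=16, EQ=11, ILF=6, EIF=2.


UFP = EI*4 + EO*5 + EQ*4 + ILF*10 + EIF*7
UFP = 7*4 + 16*5 + 11*4 + 6*10 + 2*7
UFP = 28 + 80 + 44 + 60 + 14
UFP = 226

226


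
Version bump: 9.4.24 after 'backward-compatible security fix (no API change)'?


Current: 9.4.24
Change category: 'backward-compatible security fix (no API change)' → patch bump
SemVer rule: patch bump → increment PATCH (MAJOR and MINOR unchanged)
New: 9.4.25

9.4.25


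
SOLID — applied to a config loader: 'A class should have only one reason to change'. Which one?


This describes the Single Responsibility Principle (SRP)

Single Responsibility Principle (SRP)


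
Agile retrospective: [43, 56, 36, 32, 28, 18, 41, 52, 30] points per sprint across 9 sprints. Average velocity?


Formula: Avg velocity = Total points / Number of sprints
Points: [43, 56, 36, 32, 28, 18, 41, 52, 30]
Sum = 43 + 56 + 36 + 32 + 28 + 18 + 41 + 52 + 30 = 336
Avg velocity = 336 / 9 = 37.33 points/sprint

37.33 points/sprint


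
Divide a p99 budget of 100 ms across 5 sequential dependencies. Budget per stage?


Formula: per_stage = total_budget / stages
per_stage = 100 / 5
per_stage = 20.0 ms

20.0 ms


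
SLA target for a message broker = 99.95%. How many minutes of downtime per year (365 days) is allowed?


Formula: allowed downtime = period * (100 - SLA) / 100
Period (year (365 days)) = 525600 minutes
Unavailability fraction = (100 - 99.95) / 100
Allowed downtime = 525600 * (100 - 99.95) / 100
Allowed downtime = 262.8 minutes

262.8 minutes


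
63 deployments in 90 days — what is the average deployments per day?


Formula: deployments per day = releases / days
= 63 / 90
= 0.7 deploys/day
(equivalently, 4.9 deploys/week)

0.7 deploys/day


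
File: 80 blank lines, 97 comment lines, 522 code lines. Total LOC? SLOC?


Total LOC = blank + comment + code
Total LOC = 80 + 97 + 522 = 699
SLOC (source only) = code = 522

Total LOC: 699, SLOC: 522


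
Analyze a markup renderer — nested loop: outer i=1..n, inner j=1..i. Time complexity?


Reasoning: triangle: n(n+1)/2 ~ n^2/2
Complexity: O(n^2)

O(n^2)


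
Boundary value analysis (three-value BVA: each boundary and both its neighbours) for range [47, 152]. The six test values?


Range: [47, 152]
Boundaries: just below min, min, min+1, max-1, max, just above max
Values: [46, 47, 48, 151, 152, 153]

[46, 47, 48, 151, 152, 153]


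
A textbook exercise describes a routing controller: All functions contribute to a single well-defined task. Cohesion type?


Reasoning: Best: single purpose
Type: Functional cohesion

Functional cohesion


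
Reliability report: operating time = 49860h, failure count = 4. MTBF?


Formula: MTBF = Total operating time / Number of failures
MTBF = 49860 / 4
MTBF = 12465.0 hours

12465.0 hours


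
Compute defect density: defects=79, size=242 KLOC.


Defect density = defects / KLOC
Defect density = 79 / 242
Defect density = 0.326 defects/KLOC

0.326 defects/KLOC


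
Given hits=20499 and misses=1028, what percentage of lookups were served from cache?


Formula: hit rate = hits / (hits + misses) * 100
hit rate = 20499 / (20499 + 1028) * 100
hit rate = 20499 / 21527 * 100
hit rate = 95.22%

95.22%


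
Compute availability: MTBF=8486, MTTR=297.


Availability = MTBF / (MTBF + MTTR)
Availability = 8486 / (8486 + 297)
Availability = 8486 / 8783
Availability = 96.6185%

96.6185%


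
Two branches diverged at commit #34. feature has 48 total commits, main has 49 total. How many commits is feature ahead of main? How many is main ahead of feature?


Common ancestor: commit #34
feature commits after divergence: 48 - 34 = 14
main commits after divergence: 49 - 34 = 15
feature is 14 commits ahead of main
main is 15 commits ahead of feature

feature ahead: 14, main ahead: 15


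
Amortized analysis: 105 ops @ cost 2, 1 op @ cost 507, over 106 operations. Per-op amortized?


Formula: Amortized cost = Total cost / Operations
Total cost = (105 * 2) + (1 * 507)
Total cost = 210 + 507 = 717
Amortized = 717 / 106 = 6.7642

6.7642


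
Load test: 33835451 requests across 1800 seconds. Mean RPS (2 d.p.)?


Formula: throughput = requests / seconds
throughput = 33835451 / 1800
throughput = 18797.47 requests/second

18797.47 requests/second


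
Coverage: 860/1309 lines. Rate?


Coverage = covered / total * 100
Coverage = 860 / 1309 * 100
Coverage = 65.7%

65.7%


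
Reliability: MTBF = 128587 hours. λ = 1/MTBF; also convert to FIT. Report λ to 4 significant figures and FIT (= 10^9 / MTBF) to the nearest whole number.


Formula: λ = 1 / MTBF; FIT = λ × 1e9 = 1e9 / MTBF
λ = 1 / 128587 ≈ 7.777e-06 failures/hour
FIT = 1e9 / 128587 ≈ 7777 failures per 1e9 hours (nearest whole number)

λ = 7.777e-06 /h, FIT = 7777


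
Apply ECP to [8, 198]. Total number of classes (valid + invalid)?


Valid range: [8, 198]
Class 1: x < 8 — invalid
Class 2: 8 ≤ x ≤ 198 — valid
Class 3: x > 198 — invalid
Total equivalence classes: 3

3 equivalence classes


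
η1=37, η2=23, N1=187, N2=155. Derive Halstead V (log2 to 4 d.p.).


Formula: V = N * log2(η), where N = N1 + N2 and η = η1 + η2
η = 37 + 23 = 60
N = 187 + 155 = 342
log2(60) ≈ 5.9069
V = 342 * 5.9069 = 2020.16

2020.16


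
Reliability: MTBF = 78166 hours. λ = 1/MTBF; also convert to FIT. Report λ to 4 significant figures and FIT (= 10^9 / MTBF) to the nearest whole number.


Formula: λ = 1 / MTBF; FIT = λ × 1e9 = 1e9 / MTBF
λ = 1 / 78166 ≈ 1.279e-05 failures/hour
FIT = 1e9 / 78166 ≈ 12793 failures per 1e9 hours (nearest whole number)

λ = 1.279e-05 /h, FIT = 12793


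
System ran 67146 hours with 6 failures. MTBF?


Formula: MTBF = Total operating time / Number of failures
MTBF = 67146 / 6
MTBF = 11191.0 hours

11191.0 hours


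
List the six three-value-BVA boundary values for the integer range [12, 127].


Range: [12, 127]
Boundaries: just below min, min, min+1, max-1, max, just above max
Values: [11, 12, 13, 126, 127, 128]

[11, 12, 13, 126, 127, 128]


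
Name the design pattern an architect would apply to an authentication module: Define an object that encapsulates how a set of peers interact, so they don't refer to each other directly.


This matches the Mediator pattern

Mediator


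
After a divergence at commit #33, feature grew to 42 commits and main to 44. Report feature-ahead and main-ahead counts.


Common ancestor: commit #33
feature commits after divergence: 42 - 33 = 9
main commits after divergence: 44 - 33 = 11
feature is 9 commits ahead of main
main is 11 commits ahead of feature

feature ahead: 9, main ahead: 11


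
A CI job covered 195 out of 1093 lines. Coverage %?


Coverage = covered / total * 100
Coverage = 195 / 1093 * 100
Coverage = 17.84%

17.84%


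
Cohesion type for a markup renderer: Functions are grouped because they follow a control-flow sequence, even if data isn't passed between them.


Reasoning: Grouped by order of execution within a routine, not by data flow
Type: Procedural cohesion

Procedural cohesion


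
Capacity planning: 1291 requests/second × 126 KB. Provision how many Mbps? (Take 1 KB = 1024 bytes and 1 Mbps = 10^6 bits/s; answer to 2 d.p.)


Formula: Mbps = payload_bytes * RPS * 8 / 1e6
Payload per request = 126 KB = 126 * 1024 = 129024 bytes
Total bytes/sec = 129024 * 1291 = 166569984
Total bits/sec = 166569984 * 8 = 1332559872
Mbps = 1332559872 / 1e6 = 1332.56

1332.56 Mbps


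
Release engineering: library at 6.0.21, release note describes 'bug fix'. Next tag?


Current: 6.0.21
Change category: 'bug fix' → patch bump
SemVer rule: patch bump → increment PATCH (MAJOR and MINOR unchanged)
New: 6.0.22

6.0.22


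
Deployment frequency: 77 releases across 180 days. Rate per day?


Formula: deployments per day = releases / days
= 77 / 180
= 0.428 deploys/day
(equivalently, 2.99 deploys/week)

0.428 deploys/day


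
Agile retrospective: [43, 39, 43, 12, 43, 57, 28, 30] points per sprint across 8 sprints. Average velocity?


Formula: Avg velocity = Total points / Number of sprints
Points: [43, 39, 43, 12, 43, 57, 28, 30]
Sum = 43 + 39 + 43 + 12 + 43 + 57 + 28 + 30 = 295
Avg velocity = 295 / 8 = 36.88 points/sprint

36.88 points/sprint


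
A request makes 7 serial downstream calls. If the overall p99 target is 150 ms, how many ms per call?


Formula: per_stage = total_budget / stages
per_stage = 150 / 7
per_stage = 21.43 ms

21.43 ms


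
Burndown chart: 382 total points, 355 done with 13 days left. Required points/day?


Formula: Required rate = Remaining points / Days left
Remaining = 382 - 355 = 27 points
Required rate = 27 / 13 = 2.08 points/day

2.08 points/day


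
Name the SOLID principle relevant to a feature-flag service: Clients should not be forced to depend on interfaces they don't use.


This describes the Interface Segregation Principle (ISP)

Interface Segregation Principle (ISP)


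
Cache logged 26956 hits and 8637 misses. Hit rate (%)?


Formula: hit rate = hits / (hits + misses) * 100
hit rate = 26956 / (26956 + 8637) * 100
hit rate = 26956 / 35593 * 100
hit rate = 75.73%

75.73%


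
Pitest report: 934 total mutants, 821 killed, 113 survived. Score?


Mutation score = killed / total * 100
Mutation score = 821 / 934 * 100
Mutation score = 87.9%

87.9%


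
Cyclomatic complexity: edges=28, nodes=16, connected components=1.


Formula: V(G) = E - N + 2P
V(G) = 28 - 16 + 2*1
V(G) = 12 + 2
V(G) = 14

14


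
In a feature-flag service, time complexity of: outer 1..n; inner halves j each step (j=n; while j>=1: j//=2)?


Reasoning: n times log n
Complexity: O(n log n)

O(n log n)


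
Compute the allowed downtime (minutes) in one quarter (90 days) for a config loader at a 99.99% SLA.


Formula: allowed downtime = period * (100 - SLA) / 100
Period (quarter (90 days)) = 129600 minutes
Unavailability fraction = (100 - 99.99) / 100
Allowed downtime = 129600 * (100 - 99.99) / 100
Allowed downtime = 12.96 minutes

12.96 minutes


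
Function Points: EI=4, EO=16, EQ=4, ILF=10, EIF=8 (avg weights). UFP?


UFP = EI*4 + EO*5 + EQ*4 + ILF*10 + EIF*7
UFP = 4*4 + 16*5 + 4*4 + 10*10 + 8*7
UFP = 16 + 80 + 16 + 100 + 56
UFP = 268

268


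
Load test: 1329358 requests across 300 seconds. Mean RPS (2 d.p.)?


Formula: throughput = requests / seconds
throughput = 1329358 / 300
throughput = 4431.19 requests/second

4431.19 requests/second


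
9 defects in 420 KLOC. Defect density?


Defect density = defects / KLOC
Defect density = 9 / 420
Defect density = 0.021 defects/KLOC

0.021 defects/KLOC


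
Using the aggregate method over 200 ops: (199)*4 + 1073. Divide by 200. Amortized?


Formula: Amortized cost = Total cost / Operations
Total cost = (199 * 4) + (1 * 1073)
Total cost = 796 + 1073 = 1869
Amortized = 1869 / 200 = 9.345

9.345


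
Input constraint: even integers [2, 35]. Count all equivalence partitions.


Constraint: even integers in [2, 35]
Class 1: x < 2 — out-of-range invalid
Class 2: x in [2,35] but odd — wrong type invalid
Class 3: x in [2,35] and even — valid
Class 4: x > 35 — out-of-range invalid
Total equivalence classes: 4

4 equivalence classes


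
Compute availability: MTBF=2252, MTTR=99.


Availability = MTBF / (MTBF + MTTR)
Availability = 2252 / (2252 + 99)
Availability = 2252 / 2351
Availability = 95.789%

95.789%


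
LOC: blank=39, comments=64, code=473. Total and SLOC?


Total LOC = blank + comment + code
Total LOC = 39 + 64 + 473 = 576
SLOC (source only) = code = 473

Total LOC: 576, SLOC: 473


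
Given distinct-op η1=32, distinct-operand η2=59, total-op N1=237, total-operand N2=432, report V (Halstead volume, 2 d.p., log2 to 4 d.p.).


Formula: V = N * log2(η), where N = N1 + N2 and η = η1 + η2
η = 32 + 59 = 91
N = 237 + 432 = 669
log2(91) ≈ 6.5078
V = 669 * 6.5078 = 4353.72

4353.72


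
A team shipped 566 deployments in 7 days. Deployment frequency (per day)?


Formula: deployments per day = releases / days
= 566 / 7
= 80.857 deploys/day
(equivalently, 566.0 deploys/week)

80.857 deploys/day


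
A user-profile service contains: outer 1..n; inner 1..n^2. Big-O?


Reasoning: n times n^2
Complexity: O(n^3)

O(n^3)


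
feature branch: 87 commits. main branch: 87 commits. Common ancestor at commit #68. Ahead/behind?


Common ancestor: commit #68
feature commits after divergence: 87 - 68 = 19
main commits after divergence: 87 - 68 = 19
feature is 19 commits ahead of main
main is 19 commits ahead of feature

feature ahead: 19, main ahead: 19


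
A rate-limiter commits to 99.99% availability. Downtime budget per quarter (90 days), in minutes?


Formula: allowed downtime = period * (100 - SLA) / 100
Period (quarter (90 days)) = 129600 minutes
Unavailability fraction = (100 - 99.99) / 100
Allowed downtime = 129600 * (100 - 99.99) / 100
Allowed downtime = 12.96 minutes

12.96 minutes


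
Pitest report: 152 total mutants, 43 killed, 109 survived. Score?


Mutation score = killed / total * 100
Mutation score = 43 / 152 * 100
Mutation score = 28.29%

28.29%


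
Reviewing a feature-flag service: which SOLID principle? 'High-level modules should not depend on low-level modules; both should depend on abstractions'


This describes the Dependency Inversion Principle (DIP)

Dependency Inversion Principle (DIP)


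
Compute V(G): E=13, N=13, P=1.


Formula: V(G) = E - N + 2P
V(G) = 13 - 13 + 2*1
V(G) = 0 + 2
V(G) = 2

2


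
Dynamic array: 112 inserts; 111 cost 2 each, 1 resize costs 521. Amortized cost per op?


Formula: Amortized cost = Total cost / Operations
Total cost = (111 * 2) + (1 * 521)
Total cost = 222 + 521 = 743
Amortized = 743 / 112 = 6.6339

6.6339


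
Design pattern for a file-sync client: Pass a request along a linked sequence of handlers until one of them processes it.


This matches the Chain of Responsibility pattern

Chain of Responsibility


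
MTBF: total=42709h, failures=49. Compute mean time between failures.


Formula: MTBF = Total operating time / Number of failures
MTBF = 42709 / 49
MTBF = 871.61 hours

871.61 hours


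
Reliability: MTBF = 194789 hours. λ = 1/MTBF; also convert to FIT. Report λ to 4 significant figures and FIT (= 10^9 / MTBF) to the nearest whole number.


Formula: λ = 1 / MTBF; FIT = λ × 1e9 = 1e9 / MTBF
λ = 1 / 194789 ≈ 5.134e-06 failures/hour
FIT = 1e9 / 194789 ≈ 5134 failures per 1e9 hours (nearest whole number)

λ = 5.134e-06 /h, FIT = 5134


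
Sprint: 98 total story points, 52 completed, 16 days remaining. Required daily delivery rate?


Formula: Required rate = Remaining points / Days left
Remaining = 98 - 52 = 46 points
Required rate = 46 / 16 = 2.88 points/day

2.88 points/day


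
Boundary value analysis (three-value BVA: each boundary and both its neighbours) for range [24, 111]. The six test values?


Range: [24, 111]
Boundaries: just below min, min, min+1, max-1, max, just above max
Values: [23, 24, 25, 110, 111, 112]

[23, 24, 25, 110, 111, 112]


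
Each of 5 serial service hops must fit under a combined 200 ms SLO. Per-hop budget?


Formula: per_stage = total_budget / stages
per_stage = 200 / 5
per_stage = 40.0 ms

40.0 ms


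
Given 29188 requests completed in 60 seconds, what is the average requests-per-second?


Formula: throughput = requests / seconds
throughput = 29188 / 60
throughput = 486.47 requests/second

486.47 requests/second


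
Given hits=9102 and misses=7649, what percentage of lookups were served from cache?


Formula: hit rate = hits / (hits + misses) * 100
hit rate = 9102 / (9102 + 7649) * 100
hit rate = 9102 / 16751 * 100
hit rate = 54.34%

54.34%


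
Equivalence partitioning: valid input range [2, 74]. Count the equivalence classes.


Valid range: [2, 74]
Class 1: x < 2 — invalid
Class 2: 2 ≤ x ≤ 74 — valid
Class 3: x > 74 — invalid
Total equivalence classes: 3

3 equivalence classes


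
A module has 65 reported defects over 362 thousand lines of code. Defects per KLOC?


Defect density = defects / KLOC
Defect density = 65 / 362
Defect density = 0.18 defects/KLOC

0.18 defects/KLOC


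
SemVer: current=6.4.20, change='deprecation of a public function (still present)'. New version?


Current: 6.4.20
Change category: 'deprecation of a public function (still present)' → minor bump
SemVer rule: minor bump → increment MINOR, reset PATCH to 0 (MAJOR unchanged)
New: 6.5.0

6.5.0


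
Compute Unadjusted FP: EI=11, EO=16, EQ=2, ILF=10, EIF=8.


UFP = EI*4 + EO*5 + EQ*4 + ILF*10 + EIF*7
UFP = 11*4 + 16*5 + 2*4 + 10*10 + 8*7
UFP = 44 + 80 + 8 + 100 + 56
UFP = 288

288


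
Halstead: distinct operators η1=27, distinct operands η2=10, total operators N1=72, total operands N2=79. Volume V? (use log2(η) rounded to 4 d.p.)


Formula: V = N * log2(η), where N = N1 + N2 and η = η1 + η2
η = 27 + 10 = 37
N = 72 + 79 = 151
log2(37) ≈ 5.2095
V = 151 * 5.2095 = 786.63

786.63


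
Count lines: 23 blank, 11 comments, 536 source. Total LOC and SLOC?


Total LOC = blank + comment + code
Total LOC = 23 + 11 + 536 = 570
SLOC (source only) = code = 536

Total LOC: 570, SLOC: 536


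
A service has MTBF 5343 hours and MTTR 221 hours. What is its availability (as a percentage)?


Availability = MTBF / (MTBF + MTTR)
Availability = 5343 / (5343 + 221)
Availability = 5343 / 5564
Availability = 96.028%

96.028%


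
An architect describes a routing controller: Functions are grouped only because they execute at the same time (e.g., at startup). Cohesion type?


Reasoning: Related by timing only
Type: Temporal cohesion

Temporal cohesion


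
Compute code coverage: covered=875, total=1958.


Coverage = covered / total * 100
Coverage = 875 / 1958 * 100
Coverage = 44.69%

44.69%


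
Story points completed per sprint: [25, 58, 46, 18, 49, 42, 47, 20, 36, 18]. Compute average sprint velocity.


Formula: Avg velocity = Total points / Number of sprints
Points: [25, 58, 46, 18, 49, 42, 47, 20, 36, 18]
Sum = 25 + 58 + 46 + 18 + 49 + 42 + 47 + 20 + 36 + 18 = 359
Avg velocity = 359 / 10 = 35.9 points/sprint

35.9 points/sprint


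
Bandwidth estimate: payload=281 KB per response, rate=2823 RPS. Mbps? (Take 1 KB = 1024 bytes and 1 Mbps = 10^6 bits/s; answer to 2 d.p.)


Formula: Mbps = payload_bytes * RPS * 8 / 1e6
Payload per request = 281 KB = 281 * 1024 = 287744 bytes
Total bytes/sec = 287744 * 2823 = 812301312
Total bits/sec = 812301312 * 8 = 6498410496
Mbps = 6498410496 / 1e6 = 6498.41

6498.41 Mbps


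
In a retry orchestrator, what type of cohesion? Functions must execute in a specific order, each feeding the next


Reasoning: Output of one is input to next
Type: Sequential cohesion

Sequential cohesion


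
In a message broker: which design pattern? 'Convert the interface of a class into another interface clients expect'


This matches the Adapter pattern

Adapter


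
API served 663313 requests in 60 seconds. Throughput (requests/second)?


Formula: throughput = requests / seconds
throughput = 663313 / 60
throughput = 11055.22 requests/second

11055.22 requests/second


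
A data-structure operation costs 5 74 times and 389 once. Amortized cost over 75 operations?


Formula: Amortized cost = Total cost / Operations
Total cost = (74 * 5) + (1 * 389)
Total cost = 370 + 389 = 759
Amortized = 759 / 75 = 10.12

10.12


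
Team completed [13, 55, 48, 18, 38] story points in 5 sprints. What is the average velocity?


Formula: Avg velocity = Total points / Number of sprints
Points: [13, 55, 48, 18, 38]
Sum = 13 + 55 + 48 + 18 + 38 = 172
Avg velocity = 172 / 5 = 34.4 points/sprint

34.4 points/sprint


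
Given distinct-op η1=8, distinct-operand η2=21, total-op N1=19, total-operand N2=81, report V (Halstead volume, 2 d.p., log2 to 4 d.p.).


Formula: V = N * log2(η), where N = N1 + N2 and η = η1 + η2
η = 8 + 21 = 29
N = 19 + 81 = 100
log2(29) ≈ 4.8580
V = 100 * 4.8580 = 485.80

485.80


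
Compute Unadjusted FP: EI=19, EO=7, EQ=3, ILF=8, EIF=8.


UFP = EI*4 + EO*5 + EQ*4 + ILF*10 + EIF*7
UFP = 19*4 + 7*5 + 3*4 + 8*10 + 8*7
UFP = 76 + 35 + 12 + 80 + 56
UFP = 259

259


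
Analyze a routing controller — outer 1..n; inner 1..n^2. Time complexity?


Reasoning: n times n^2
Complexity: O(n^3)

O(n^3)


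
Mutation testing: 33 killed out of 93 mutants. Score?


Mutation score = killed / total * 100
Mutation score = 33 / 93 * 100
Mutation score = 35.48%

35.48%


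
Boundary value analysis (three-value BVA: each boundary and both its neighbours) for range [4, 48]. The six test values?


Range: [4, 48]
Boundaries: just below min, min, min+1, max-1, max, just above max
Values: [3, 4, 5, 47, 48, 49]

[3, 4, 5, 47, 48, 49]


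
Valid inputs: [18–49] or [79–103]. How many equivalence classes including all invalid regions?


Valid ranges: [18,49] and [79,103]
Class 1: x < 18 — invalid
Class 2: 18 ≤ x ≤ 49 — valid
Class 3: 49 < x < 79 — invalid (gap between ranges)
Class 4: 79 ≤ x ≤ 103 — valid
Class 5: x > 103 — invalid
Total equivalence classes: 5

5 equivalence classes


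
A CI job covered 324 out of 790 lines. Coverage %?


Coverage = covered / total * 100
Coverage = 324 / 790 * 100
Coverage = 41.01%

41.01%


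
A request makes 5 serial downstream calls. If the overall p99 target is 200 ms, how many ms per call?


Formula: per_stage = total_budget / stages
per_stage = 200 / 5
per_stage = 40.0 ms

40.0 ms


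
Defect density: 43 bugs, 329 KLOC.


Defect density = defects / KLOC
Defect density = 43 / 329
Defect density = 0.131 defects/KLOC

0.131 defects/KLOC


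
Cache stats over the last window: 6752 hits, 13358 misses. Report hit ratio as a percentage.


Formula: hit rate = hits / (hits + misses) * 100
hit rate = 6752 / (6752 + 13358) * 100
hit rate = 6752 / 20110 * 100
hit rate = 33.58%

33.58%


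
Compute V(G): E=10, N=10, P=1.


Formula: V(G) = E - N + 2P
V(G) = 10 - 10 + 2*1
V(G) = 0 + 2
V(G) = 2

2


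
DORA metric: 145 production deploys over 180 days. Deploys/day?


Formula: deployments per day = releases / days
= 145 / 180
= 0.806 deploys/day
(equivalently, 5.64 deploys/week)

0.806 deploys/day


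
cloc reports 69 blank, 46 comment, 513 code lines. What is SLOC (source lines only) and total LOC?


Total LOC = blank + comment + code
Total LOC = 69 + 46 + 513 = 628
SLOC (source only) = code = 513

Total LOC: 628, SLOC: 513


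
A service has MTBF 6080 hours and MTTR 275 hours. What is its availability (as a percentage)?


Availability = MTBF / (MTBF + MTTR)
Availability = 6080 / (6080 + 275)
Availability = 6080 / 6355
Availability = 95.6727%

95.6727%


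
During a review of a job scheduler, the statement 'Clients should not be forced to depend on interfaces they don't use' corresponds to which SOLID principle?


This describes the Interface Segregation Principle (ISP)

Interface Segregation Principle (ISP)


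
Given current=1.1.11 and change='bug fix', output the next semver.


Current: 1.1.11
Change category: 'bug fix' → patch bump
SemVer rule: patch bump → increment PATCH (MAJOR and MINOR unchanged)
New: 1.1.12

1.1.12


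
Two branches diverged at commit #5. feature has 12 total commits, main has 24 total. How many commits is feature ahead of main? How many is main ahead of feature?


Common ancestor: commit #5
feature commits after divergence: 12 - 5 = 7
main commits after divergence: 24 - 5 = 19
feature is 7 commits ahead of main
main is 19 commits ahead of feature

feature ahead: 7, main ahead: 19


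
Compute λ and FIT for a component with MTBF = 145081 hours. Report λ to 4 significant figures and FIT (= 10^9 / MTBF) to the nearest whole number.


Formula: λ = 1 / MTBF; FIT = λ × 1e9 = 1e9 / MTBF
λ = 1 / 145081 ≈ 6.893e-06 failures/hour
FIT = 1e9 / 145081 ≈ 6893 failures per 1e9 hours (nearest whole number)

λ = 6.893e-06 /h, FIT = 6893


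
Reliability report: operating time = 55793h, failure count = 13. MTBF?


Formula: MTBF = Total operating time / Number of failures
MTBF = 55793 / 13
MTBF = 4291.77 hours

4291.77 hours
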